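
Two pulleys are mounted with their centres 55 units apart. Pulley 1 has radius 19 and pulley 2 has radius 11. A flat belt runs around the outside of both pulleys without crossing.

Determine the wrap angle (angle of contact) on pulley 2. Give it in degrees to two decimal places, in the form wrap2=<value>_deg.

open belt: β = asin((r2−r1)/C) = asin(-8/55) = -8.3636°
wrap1 = π − 2β = 196.7272°
wrap2 = π + 2β = 163.2728°

wrap2=163.27_deg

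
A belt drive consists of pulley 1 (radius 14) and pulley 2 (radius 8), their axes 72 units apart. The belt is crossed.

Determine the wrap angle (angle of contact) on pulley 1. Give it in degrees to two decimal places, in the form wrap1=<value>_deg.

wrap1=215.58_deg

crossed belt: β = asin((r1+r2)/C) = asin(22/72) = 17.7916°
wrap1 = wrap2 = π + 2β = 215.5832°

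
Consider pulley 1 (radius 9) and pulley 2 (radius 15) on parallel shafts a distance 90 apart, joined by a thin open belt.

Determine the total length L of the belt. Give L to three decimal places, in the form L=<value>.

L=255.798

open belt: β = asin((r2−r1)/C) = asin(6/90) = 3.8226°
wrap1 = π − 2β = 172.3549°
wrap2 = π + 2β = 187.6451°
tangent length = C·cosβ = 89.7998
L = r1·wrap1 + r2·wrap2 + 2·C·cosβ = 9·3.0082 + 15·3.2750 + 2·89.7998 = 255.7984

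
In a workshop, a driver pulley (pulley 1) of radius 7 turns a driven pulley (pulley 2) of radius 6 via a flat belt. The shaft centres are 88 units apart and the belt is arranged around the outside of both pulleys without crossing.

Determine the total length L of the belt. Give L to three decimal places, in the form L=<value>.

L=216.852

open belt: β = asin((r2−r1)/C) = asin(-1/88) = -0.6511°
wrap1 = π − 2β = 181.3022°
wrap2 = π + 2β = 178.6978°
tangent length = C·cosβ = 87.9943
L = r1·wrap1 + r2·wrap2 + 2·C·cosβ = 7·3.1643 + 6·3.1189 + 2·87.9943 = 216.8521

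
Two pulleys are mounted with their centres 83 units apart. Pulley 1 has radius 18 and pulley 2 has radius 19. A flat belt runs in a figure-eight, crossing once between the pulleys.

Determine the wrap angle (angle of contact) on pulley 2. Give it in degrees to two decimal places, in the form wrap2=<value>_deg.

wrap2=232.95_deg

crossed belt: β = asin((r1+r2)/C) = asin(37/83) = 26.4735°
wrap1 = wrap2 = π + 2β = 232.9469°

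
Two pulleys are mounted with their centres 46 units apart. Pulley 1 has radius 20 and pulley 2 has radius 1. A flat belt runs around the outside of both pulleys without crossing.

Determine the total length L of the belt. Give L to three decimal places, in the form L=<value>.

L=165.939

open belt: β = asin((r2−r1)/C) = asin(-19/46) = -24.3962°
wrap1 = π − 2β = 228.7923°
wrap2 = π + 2β = 131.2077°
tangent length = C·cosβ = 41.8927
L = r1·wrap1 + r2·wrap2 + 2·C·cosβ = 20·3.9932 + 1·2.2900 + 2·41.8927 = 165.9390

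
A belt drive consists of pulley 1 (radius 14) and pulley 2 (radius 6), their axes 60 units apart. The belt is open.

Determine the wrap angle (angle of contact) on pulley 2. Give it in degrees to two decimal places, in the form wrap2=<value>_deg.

open belt: β = asin((r2−r1)/C) = asin(-8/60) = -7.6623°
wrap1 = π − 2β = 195.3245°
wrap2 = π + 2β = 164.6755°

wrap2=164.68_deg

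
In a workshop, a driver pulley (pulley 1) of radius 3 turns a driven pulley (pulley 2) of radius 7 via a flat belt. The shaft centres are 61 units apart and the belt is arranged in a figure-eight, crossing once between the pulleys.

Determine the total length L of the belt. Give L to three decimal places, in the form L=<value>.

crossed belt: β = asin((r1+r2)/C) = asin(10/61) = 9.4353°
wrap1 = wrap2 = π + 2β = 198.8707°
tangent length = C·cosβ = 60.1747
L = (r1+r2)·wrap + 2·C·cosβ = 10·3.4709 + 2·60.1747 = 155.0590

L=155.059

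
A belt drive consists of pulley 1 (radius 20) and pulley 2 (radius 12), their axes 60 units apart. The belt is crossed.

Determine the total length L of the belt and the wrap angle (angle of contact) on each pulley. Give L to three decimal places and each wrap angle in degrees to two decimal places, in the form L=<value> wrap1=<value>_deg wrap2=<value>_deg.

crossed belt: β = asin((r1+r2)/C) = asin(32/60) = 32.2310°
wrap1 = wrap2 = π + 2β = 244.4619°
tangent length = C·cosβ = 50.7543
L = (r1+r2)·wrap + 2·C·cosβ = 32·4.2667 + 2·50.7543 = 238.0419

L=238.042 wrap1=244.46_deg wrap2=244.46_deg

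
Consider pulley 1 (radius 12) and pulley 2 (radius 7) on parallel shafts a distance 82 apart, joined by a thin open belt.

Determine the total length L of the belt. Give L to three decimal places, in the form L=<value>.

L=223.995

open belt: β = asin((r2−r1)/C) = asin(-5/82) = -3.4958°
wrap1 = π − 2β = 186.9916°
wrap2 = π + 2β = 173.0084°
tangent length = C·cosβ = 81.8474
L = r1·wrap1 + r2·wrap2 + 2·C·cosβ = 12·3.2636 + 7·3.0196 + 2·81.8474 = 223.9952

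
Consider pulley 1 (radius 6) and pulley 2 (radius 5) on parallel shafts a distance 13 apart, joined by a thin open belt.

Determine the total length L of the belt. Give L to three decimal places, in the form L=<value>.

open belt: β = asin((r2−r1)/C) = asin(-1/13) = -4.4117°
wrap1 = π − 2β = 188.8235°
wrap2 = π + 2β = 171.1765°
tangent length = C·cosβ = 12.9615
L = r1·wrap1 + r2·wrap2 + 2·C·cosβ = 6·3.2956 + 5·2.9876 + 2·12.9615 = 60.6345

L=60.634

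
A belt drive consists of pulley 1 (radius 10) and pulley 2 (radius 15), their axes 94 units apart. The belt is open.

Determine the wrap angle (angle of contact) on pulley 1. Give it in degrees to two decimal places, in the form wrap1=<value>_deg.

open belt: β = asin((r2−r1)/C) = asin(5/94) = 3.0491°
wrap1 = π − 2β = 173.9018°
wrap2 = π + 2β = 186.0982°

wrap1=173.90_deg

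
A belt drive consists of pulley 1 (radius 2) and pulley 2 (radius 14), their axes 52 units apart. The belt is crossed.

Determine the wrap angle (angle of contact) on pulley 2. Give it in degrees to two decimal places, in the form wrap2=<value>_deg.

crossed belt: β = asin((r1+r2)/C) = asin(16/52) = 17.9202°
wrap1 = wrap2 = π + 2β = 215.8404°

wrap2=215.84_deg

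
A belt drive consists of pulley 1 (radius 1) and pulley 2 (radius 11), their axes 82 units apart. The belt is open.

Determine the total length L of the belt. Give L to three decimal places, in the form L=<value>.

open belt: β = asin((r2−r1)/C) = asin(10/82) = 7.0047°
wrap1 = π − 2β = 165.9905°
wrap2 = π + 2β = 194.0095°
tangent length = C·cosβ = 81.3880
L = r1·wrap1 + r2·wrap2 + 2·C·cosβ = 1·2.8971 + 11·3.3861 + 2·81.3880 = 202.9201

L=202.920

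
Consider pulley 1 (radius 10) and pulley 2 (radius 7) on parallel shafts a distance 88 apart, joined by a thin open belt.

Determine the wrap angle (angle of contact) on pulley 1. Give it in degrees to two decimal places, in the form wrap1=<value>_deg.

open belt: β = asin((r2−r1)/C) = asin(-3/88) = -1.9536°
wrap1 = π − 2β = 183.9073°
wrap2 = π + 2β = 176.0927°

wrap1=183.91_deg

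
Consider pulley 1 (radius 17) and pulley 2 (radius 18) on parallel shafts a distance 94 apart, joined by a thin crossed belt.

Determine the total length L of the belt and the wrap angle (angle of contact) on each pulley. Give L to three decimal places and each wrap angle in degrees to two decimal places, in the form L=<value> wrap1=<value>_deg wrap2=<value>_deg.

crossed belt: β = asin((r1+r2)/C) = asin(35/94) = 21.8600°
wrap1 = wrap2 = π + 2β = 223.7201°
tangent length = C·cosβ = 87.2410
L = (r1+r2)·wrap + 2·C·cosβ = 35·3.9047 + 2·87.2410 = 311.1449

L=311.145 wrap1=223.72_deg wrap2=223.72_deg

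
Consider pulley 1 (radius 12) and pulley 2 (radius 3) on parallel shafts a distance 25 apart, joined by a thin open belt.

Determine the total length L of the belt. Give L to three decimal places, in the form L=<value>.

open belt: β = asin((r2−r1)/C) = asin(-9/25) = -21.1002°
wrap1 = π − 2β = 222.2004°
wrap2 = π + 2β = 137.7996°
tangent length = C·cosβ = 23.3238
L = r1·wrap1 + r2·wrap2 + 2·C·cosβ = 12·3.8781 + 3·2.4051 + 2·23.3238 = 100.4003

L=100.400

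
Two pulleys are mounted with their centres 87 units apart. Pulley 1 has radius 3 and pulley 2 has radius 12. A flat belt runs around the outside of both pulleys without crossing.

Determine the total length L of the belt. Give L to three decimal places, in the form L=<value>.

L=222.056

open belt: β = asin((r2−r1)/C) = asin(9/87) = 5.9378°
wrap1 = π − 2β = 168.1245°
wrap2 = π + 2β = 191.8755°
tangent length = C·cosβ = 86.5332
L = r1·wrap1 + r2·wrap2 + 2·C·cosβ = 3·2.9343 + 12·3.3489 + 2·86.5332 = 222.0558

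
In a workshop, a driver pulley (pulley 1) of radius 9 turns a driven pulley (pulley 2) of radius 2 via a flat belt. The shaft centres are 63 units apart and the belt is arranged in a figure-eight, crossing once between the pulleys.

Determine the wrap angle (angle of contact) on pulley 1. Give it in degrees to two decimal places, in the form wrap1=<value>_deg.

wrap1=200.11_deg

crossed belt: β = asin((r1+r2)/C) = asin(11/63) = 10.0556°
wrap1 = wrap2 = π + 2β = 200.1111°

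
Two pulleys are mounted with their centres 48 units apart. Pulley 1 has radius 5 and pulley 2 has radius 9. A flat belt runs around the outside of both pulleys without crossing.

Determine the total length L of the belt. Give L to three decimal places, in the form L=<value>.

open belt: β = asin((r2−r1)/C) = asin(4/48) = 4.7802°
wrap1 = π − 2β = 170.4396°
wrap2 = π + 2β = 189.5604°
tangent length = C·cosβ = 47.8330
L = r1·wrap1 + r2·wrap2 + 2·C·cosβ = 5·2.9747 + 9·3.3085 + 2·47.8330 = 140.3158

L=140.316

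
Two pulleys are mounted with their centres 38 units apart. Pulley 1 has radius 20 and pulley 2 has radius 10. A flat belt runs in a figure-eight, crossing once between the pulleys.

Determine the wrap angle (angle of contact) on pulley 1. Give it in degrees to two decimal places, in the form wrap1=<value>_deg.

wrap1=284.27_deg

crossed belt: β = asin((r1+r2)/C) = asin(30/38) = 52.1364°
wrap1 = wrap2 = π + 2β = 284.2727°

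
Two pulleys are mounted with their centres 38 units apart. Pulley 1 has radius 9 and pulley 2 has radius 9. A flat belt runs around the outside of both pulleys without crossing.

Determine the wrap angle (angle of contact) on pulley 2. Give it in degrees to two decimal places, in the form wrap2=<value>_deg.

wrap2=180.00_deg

open belt: β = asin((r2−r1)/C) = asin(0/38) = 0.0000°
wrap1 = π − 2β = 180.0000°
wrap2 = π + 2β = 180.0000°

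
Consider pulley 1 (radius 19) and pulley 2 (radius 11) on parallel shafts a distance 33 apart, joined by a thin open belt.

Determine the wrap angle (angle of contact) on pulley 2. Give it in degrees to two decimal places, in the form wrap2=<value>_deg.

wrap2=151.94_deg

open belt: β = asin((r2−r1)/C) = asin(-8/33) = -14.0297°
wrap1 = π − 2β = 208.0593°
wrap2 = π + 2β = 151.9407°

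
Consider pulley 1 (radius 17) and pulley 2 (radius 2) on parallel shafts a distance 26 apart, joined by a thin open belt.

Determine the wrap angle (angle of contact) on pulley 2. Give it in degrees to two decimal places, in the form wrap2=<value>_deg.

wrap2=109.53_deg

open belt: β = asin((r2−r1)/C) = asin(-15/26) = -35.2344°
wrap1 = π − 2β = 250.4688°
wrap2 = π + 2β = 109.5312°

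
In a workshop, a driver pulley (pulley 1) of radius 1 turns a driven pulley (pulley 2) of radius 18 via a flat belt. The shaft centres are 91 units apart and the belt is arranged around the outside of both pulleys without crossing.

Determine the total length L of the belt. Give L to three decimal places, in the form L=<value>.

L=244.875

open belt: β = asin((r2−r1)/C) = asin(17/91) = 10.7669°
wrap1 = π − 2β = 158.4663°
wrap2 = π + 2β = 201.5337°
tangent length = C·cosβ = 89.3980
L = r1·wrap1 + r2·wrap2 + 2·C·cosβ = 1·2.7658 + 18·3.5174 + 2·89.3980 = 244.8754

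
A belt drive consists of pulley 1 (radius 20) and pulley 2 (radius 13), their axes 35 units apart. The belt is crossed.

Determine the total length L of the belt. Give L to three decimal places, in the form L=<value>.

L=208.249

crossed belt: β = asin((r1+r2)/C) = asin(33/35) = 70.5370°
wrap1 = wrap2 = π + 2β = 321.0741°
tangent length = C·cosβ = 11.6619
L = (r1+r2)·wrap + 2·C·cosβ = 33·5.6038 + 2·11.6619 = 208.2492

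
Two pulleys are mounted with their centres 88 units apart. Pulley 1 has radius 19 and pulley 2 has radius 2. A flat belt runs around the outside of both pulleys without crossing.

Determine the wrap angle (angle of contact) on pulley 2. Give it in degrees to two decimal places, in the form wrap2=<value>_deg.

wrap2=157.72_deg

open belt: β = asin((r2−r1)/C) = asin(-17/88) = -11.1385°
wrap1 = π − 2β = 202.2771°
wrap2 = π + 2β = 157.7229°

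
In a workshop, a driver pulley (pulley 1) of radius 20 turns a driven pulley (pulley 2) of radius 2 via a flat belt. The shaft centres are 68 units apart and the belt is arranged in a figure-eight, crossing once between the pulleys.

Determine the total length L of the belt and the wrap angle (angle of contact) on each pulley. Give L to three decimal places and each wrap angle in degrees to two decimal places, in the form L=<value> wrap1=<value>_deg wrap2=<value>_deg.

L=212.297 wrap1=217.75_deg wrap2=217.75_deg

crossed belt: β = asin((r1+r2)/C) = asin(22/68) = 18.8765°
wrap1 = wrap2 = π + 2β = 217.7530°
tangent length = C·cosβ = 64.3428
L = (r1+r2)·wrap + 2·C·cosβ = 22·3.8005 + 2·64.3428 = 212.2968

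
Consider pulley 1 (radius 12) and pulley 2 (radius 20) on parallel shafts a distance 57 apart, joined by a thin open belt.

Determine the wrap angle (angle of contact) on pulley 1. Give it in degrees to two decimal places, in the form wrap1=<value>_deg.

wrap1=163.86_deg

open belt: β = asin((r2−r1)/C) = asin(8/57) = 8.0682°
wrap1 = π − 2β = 163.8637°
wrap2 = π + 2β = 196.1363°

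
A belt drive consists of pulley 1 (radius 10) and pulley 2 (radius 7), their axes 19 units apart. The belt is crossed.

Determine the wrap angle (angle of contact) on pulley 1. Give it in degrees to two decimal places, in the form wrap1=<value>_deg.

wrap1=306.95_deg

crossed belt: β = asin((r1+r2)/C) = asin(17/19) = 63.4746°
wrap1 = wrap2 = π + 2β = 306.9493°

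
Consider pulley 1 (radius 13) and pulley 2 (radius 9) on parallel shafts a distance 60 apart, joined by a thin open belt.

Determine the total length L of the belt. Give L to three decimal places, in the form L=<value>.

L=189.382

open belt: β = asin((r2−r1)/C) = asin(-4/60) = -3.8226°
wrap1 = π − 2β = 187.6451°
wrap2 = π + 2β = 172.3549°
tangent length = C·cosβ = 59.8665
L = r1·wrap1 + r2·wrap2 + 2·C·cosβ = 13·3.2750 + 9·3.0082 + 2·59.8665 = 189.3818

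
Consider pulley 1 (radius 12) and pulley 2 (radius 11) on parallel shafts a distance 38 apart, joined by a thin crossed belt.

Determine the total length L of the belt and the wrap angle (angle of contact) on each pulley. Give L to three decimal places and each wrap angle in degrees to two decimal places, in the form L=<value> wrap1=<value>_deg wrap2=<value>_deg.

crossed belt: β = asin((r1+r2)/C) = asin(23/38) = 37.2478°
wrap1 = wrap2 = π + 2β = 254.4956°
tangent length = C·cosβ = 30.2490
L = (r1+r2)·wrap + 2·C·cosβ = 23·4.4418 + 2·30.2490 = 162.6590

L=162.659 wrap1=254.50_deg wrap2=254.50_deg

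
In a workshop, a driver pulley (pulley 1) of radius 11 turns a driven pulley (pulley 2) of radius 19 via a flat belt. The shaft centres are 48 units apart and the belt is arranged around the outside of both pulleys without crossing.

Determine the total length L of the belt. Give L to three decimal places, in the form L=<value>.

L=191.584

open belt: β = asin((r2−r1)/C) = asin(8/48) = 9.5941°
wrap1 = π − 2β = 160.8119°
wrap2 = π + 2β = 199.1881°
tangent length = C·cosβ = 47.3286
L = r1·wrap1 + r2·wrap2 + 2·C·cosβ = 11·2.8067 + 19·3.4765 + 2·47.3286 = 191.5842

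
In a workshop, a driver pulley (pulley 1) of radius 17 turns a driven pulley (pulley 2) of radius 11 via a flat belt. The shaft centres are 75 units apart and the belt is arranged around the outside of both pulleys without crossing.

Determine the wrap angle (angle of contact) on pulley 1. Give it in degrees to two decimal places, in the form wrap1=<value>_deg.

wrap1=189.18_deg

open belt: β = asin((r2−r1)/C) = asin(-6/75) = -4.5886°
wrap1 = π − 2β = 189.1771°
wrap2 = π + 2β = 170.8229°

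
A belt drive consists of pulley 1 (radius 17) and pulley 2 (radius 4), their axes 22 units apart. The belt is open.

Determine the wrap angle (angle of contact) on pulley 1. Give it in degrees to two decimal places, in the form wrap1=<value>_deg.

open belt: β = asin((r2−r1)/C) = asin(-13/22) = -36.2215°
wrap1 = π − 2β = 252.4431°
wrap2 = π + 2β = 107.5569°

wrap1=252.44_deg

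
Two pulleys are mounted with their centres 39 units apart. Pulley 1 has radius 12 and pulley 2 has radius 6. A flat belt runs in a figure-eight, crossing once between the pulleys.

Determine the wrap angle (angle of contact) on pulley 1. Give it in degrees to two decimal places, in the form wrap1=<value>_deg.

wrap1=234.97_deg

crossed belt: β = asin((r1+r2)/C) = asin(18/39) = 27.4864°
wrap1 = wrap2 = π + 2β = 234.9729°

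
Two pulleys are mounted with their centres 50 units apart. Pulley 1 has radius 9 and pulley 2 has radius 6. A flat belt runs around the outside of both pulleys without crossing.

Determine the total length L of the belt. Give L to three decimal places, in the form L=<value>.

L=147.304

open belt: β = asin((r2−r1)/C) = asin(-3/50) = -3.4398°
wrap1 = π − 2β = 186.8796°
wrap2 = π + 2β = 173.1204°
tangent length = C·cosβ = 49.9099
L = r1·wrap1 + r2·wrap2 + 2·C·cosβ = 9·3.2617 + 6·3.0215 + 2·49.9099 = 147.3039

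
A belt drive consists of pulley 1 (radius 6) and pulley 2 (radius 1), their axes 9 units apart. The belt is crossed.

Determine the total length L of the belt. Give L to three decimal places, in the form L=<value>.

L=45.781

crossed belt: β = asin((r1+r2)/C) = asin(7/9) = 51.0576°
wrap1 = wrap2 = π + 2β = 282.1151°
tangent length = C·cosβ = 5.6569
L = (r1+r2)·wrap + 2·C·cosβ = 7·4.9238 + 2·5.6569 = 45.7806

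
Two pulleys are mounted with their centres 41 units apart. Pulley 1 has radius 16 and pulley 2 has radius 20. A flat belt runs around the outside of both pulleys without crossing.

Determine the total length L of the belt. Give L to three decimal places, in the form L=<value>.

L=195.488

open belt: β = asin((r2−r1)/C) = asin(4/41) = 5.5987°
wrap1 = π − 2β = 168.8025°
wrap2 = π + 2β = 191.1975°
tangent length = C·cosβ = 40.8044
L = r1·wrap1 + r2·wrap2 + 2·C·cosβ = 16·2.9462 + 20·3.3370 + 2·40.8044 = 195.4879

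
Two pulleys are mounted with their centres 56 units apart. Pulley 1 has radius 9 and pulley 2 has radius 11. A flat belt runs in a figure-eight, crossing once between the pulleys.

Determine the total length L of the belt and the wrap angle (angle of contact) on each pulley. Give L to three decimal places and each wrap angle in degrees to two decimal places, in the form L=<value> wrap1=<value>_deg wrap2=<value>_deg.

crossed belt: β = asin((r1+r2)/C) = asin(20/56) = 20.9248°
wrap1 = wrap2 = π + 2β = 221.8497°
tangent length = C·cosβ = 52.3068
L = (r1+r2)·wrap + 2·C·cosβ = 20·3.8720 + 2·52.3068 = 182.0537

L=182.054 wrap1=221.85_deg wrap2=221.85_deg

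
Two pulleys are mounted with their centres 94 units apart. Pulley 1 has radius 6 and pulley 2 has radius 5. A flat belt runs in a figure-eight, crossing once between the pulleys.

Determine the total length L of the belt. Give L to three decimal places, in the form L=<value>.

L=223.846

crossed belt: β = asin((r1+r2)/C) = asin(11/94) = 6.7202°
wrap1 = wrap2 = π + 2β = 193.4404°
tangent length = C·cosβ = 93.3542
L = (r1+r2)·wrap + 2·C·cosβ = 11·3.3762 + 2·93.3542 = 223.8462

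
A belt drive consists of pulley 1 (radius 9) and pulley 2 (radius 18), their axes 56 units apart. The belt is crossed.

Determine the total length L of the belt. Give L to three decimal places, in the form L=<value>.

L=210.113

crossed belt: β = asin((r1+r2)/C) = asin(27/56) = 28.8254°
wrap1 = wrap2 = π + 2β = 237.6509°
tangent length = C·cosβ = 49.0612
L = (r1+r2)·wrap + 2·C·cosβ = 27·4.1478 + 2·49.0612 = 210.1127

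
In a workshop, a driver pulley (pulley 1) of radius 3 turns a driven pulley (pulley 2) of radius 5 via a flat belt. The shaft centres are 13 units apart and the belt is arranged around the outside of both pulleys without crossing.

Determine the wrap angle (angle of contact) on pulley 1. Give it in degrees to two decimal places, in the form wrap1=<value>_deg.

open belt: β = asin((r2−r1)/C) = asin(2/13) = 8.8499°
wrap1 = π − 2β = 162.3002°
wrap2 = π + 2β = 197.6998°

wrap1=162.30_deg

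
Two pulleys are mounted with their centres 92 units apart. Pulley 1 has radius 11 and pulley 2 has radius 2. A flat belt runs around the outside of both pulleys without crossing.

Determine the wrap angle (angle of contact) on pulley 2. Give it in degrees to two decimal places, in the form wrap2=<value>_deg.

wrap2=168.77_deg

open belt: β = asin((r2−r1)/C) = asin(-9/92) = -5.6140°
wrap1 = π − 2β = 191.2280°
wrap2 = π + 2β = 168.7720°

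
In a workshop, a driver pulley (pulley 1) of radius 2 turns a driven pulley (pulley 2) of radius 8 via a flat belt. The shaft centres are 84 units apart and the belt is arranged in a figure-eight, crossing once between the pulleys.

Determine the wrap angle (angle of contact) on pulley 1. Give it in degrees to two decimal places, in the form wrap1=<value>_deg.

wrap1=193.67_deg

crossed belt: β = asin((r1+r2)/C) = asin(10/84) = 6.8371°
wrap1 = wrap2 = π + 2β = 193.6743°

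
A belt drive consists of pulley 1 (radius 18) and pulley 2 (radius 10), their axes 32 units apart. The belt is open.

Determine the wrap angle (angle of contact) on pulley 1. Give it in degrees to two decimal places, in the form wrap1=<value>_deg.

wrap1=208.96_deg

open belt: β = asin((r2−r1)/C) = asin(-8/32) = -14.4775°
wrap1 = π − 2β = 208.9550°
wrap2 = π + 2β = 151.0450°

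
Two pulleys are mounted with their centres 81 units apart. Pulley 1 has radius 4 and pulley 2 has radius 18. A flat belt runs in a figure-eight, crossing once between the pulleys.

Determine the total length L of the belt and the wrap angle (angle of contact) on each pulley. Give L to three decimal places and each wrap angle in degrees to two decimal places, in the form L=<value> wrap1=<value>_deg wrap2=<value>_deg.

crossed belt: β = asin((r1+r2)/C) = asin(22/81) = 15.7598°
wrap1 = wrap2 = π + 2β = 211.5196°
tangent length = C·cosβ = 77.9551
L = (r1+r2)·wrap + 2·C·cosβ = 22·3.6917 + 2·77.9551 = 237.1279

L=237.128 wrap1=211.52_deg wrap2=211.52_deg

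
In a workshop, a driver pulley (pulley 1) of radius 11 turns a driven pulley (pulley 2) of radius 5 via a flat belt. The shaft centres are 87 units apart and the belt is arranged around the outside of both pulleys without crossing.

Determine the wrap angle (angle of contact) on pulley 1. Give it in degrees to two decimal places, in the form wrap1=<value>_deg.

open belt: β = asin((r2−r1)/C) = asin(-6/87) = -3.9546°
wrap1 = π − 2β = 187.9091°
wrap2 = π + 2β = 172.0909°

wrap1=187.91_deg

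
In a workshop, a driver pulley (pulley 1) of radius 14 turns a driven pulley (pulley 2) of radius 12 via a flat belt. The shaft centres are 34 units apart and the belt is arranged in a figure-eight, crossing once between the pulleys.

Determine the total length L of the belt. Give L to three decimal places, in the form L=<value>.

L=170.770

crossed belt: β = asin((r1+r2)/C) = asin(26/34) = 49.8808°
wrap1 = wrap2 = π + 2β = 279.7617°
tangent length = C·cosβ = 21.9089
L = (r1+r2)·wrap + 2·C·cosβ = 26·4.8828 + 2·21.9089 = 170.7696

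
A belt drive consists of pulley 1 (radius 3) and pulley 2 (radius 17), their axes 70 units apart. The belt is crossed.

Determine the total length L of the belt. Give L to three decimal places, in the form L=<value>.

crossed belt: β = asin((r1+r2)/C) = asin(20/70) = 16.6015°
wrap1 = wrap2 = π + 2β = 213.2031°
tangent length = C·cosβ = 67.0820
L = (r1+r2)·wrap + 2·C·cosβ = 20·3.7211 + 2·67.0820 = 208.5860

L=208.586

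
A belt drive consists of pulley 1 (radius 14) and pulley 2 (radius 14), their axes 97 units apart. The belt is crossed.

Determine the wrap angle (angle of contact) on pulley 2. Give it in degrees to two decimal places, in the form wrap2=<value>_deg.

crossed belt: β = asin((r1+r2)/C) = asin(28/97) = 16.7777°
wrap1 = wrap2 = π + 2β = 213.5555°

wrap2=213.56_deg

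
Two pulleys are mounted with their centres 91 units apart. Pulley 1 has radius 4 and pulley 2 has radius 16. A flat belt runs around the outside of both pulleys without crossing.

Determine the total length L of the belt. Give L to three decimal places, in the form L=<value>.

L=246.417

open belt: β = asin((r2−r1)/C) = asin(12/91) = 7.5776°
wrap1 = π − 2β = 164.8449°
wrap2 = π + 2β = 195.1551°
tangent length = C·cosβ = 90.2053
L = r1·wrap1 + r2·wrap2 + 2·C·cosβ = 4·2.8771 + 16·3.4061 + 2·90.2053 = 246.4166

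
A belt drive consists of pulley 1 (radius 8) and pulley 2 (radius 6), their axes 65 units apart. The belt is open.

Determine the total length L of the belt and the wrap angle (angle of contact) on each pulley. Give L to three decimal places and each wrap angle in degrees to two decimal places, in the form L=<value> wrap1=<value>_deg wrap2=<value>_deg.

open belt: β = asin((r2−r1)/C) = asin(-2/65) = -1.7632°
wrap1 = π − 2β = 183.5265°
wrap2 = π + 2β = 176.4735°
tangent length = C·cosβ = 64.9692
L = r1·wrap1 + r2·wrap2 + 2·C·cosβ = 8·3.2031 + 6·3.0800 + 2·64.9692 = 174.0438

L=174.044 wrap1=183.53_deg wrap2=176.47_deg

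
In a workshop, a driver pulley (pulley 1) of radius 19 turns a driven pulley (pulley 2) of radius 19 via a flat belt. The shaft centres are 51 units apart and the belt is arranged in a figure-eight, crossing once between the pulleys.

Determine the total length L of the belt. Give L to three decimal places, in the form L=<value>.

crossed belt: β = asin((r1+r2)/C) = asin(38/51) = 48.1675°
wrap1 = wrap2 = π + 2β = 276.3350°
tangent length = C·cosβ = 34.0147
L = (r1+r2)·wrap + 2·C·cosβ = 38·4.8230 + 2·34.0147 = 251.3017

L=251.302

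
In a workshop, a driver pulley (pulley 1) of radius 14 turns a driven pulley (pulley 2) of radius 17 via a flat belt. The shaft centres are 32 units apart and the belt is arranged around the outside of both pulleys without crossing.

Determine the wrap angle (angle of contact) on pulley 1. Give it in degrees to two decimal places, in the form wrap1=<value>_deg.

wrap1=169.24_deg

open belt: β = asin((r2−r1)/C) = asin(3/32) = 5.3794°
wrap1 = π − 2β = 169.2412°
wrap2 = π + 2β = 190.7588°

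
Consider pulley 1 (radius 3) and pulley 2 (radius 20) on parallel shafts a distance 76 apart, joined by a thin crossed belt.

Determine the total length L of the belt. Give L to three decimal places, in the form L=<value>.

crossed belt: β = asin((r1+r2)/C) = asin(23/76) = 17.6157°
wrap1 = wrap2 = π + 2β = 215.2315°
tangent length = C·cosβ = 72.4362
L = (r1+r2)·wrap + 2·C·cosβ = 23·3.7565 + 2·72.4362 = 231.2718

L=231.272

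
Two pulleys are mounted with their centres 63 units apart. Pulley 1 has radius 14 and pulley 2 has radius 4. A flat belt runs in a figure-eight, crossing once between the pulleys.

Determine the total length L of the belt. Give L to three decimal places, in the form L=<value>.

crossed belt: β = asin((r1+r2)/C) = asin(18/63) = 16.6015°
wrap1 = wrap2 = π + 2β = 213.2031°
tangent length = C·cosβ = 60.3738
L = (r1+r2)·wrap + 2·C·cosβ = 18·3.7211 + 2·60.3738 = 187.7274

L=187.727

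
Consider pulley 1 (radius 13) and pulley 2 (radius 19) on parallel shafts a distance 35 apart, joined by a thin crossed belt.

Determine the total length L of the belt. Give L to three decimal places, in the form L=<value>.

L=202.725

crossed belt: β = asin((r1+r2)/C) = asin(32/35) = 66.1045°
wrap1 = wrap2 = π + 2β = 312.2090°
tangent length = C·cosβ = 14.1774
L = (r1+r2)·wrap + 2·C·cosβ = 32·5.4491 + 2·14.1774 = 202.7253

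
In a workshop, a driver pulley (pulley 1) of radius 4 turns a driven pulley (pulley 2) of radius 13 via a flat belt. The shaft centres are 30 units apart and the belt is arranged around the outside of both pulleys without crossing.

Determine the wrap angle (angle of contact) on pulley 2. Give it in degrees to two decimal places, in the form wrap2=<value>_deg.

wrap2=214.92_deg

open belt: β = asin((r2−r1)/C) = asin(9/30) = 17.4576°
wrap1 = π − 2β = 145.0848°
wrap2 = π + 2β = 214.9152°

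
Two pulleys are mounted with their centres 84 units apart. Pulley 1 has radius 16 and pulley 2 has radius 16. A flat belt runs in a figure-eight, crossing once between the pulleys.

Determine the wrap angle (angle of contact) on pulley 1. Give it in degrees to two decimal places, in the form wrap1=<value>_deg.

wrap1=224.79_deg

crossed belt: β = asin((r1+r2)/C) = asin(32/84) = 22.3927°
wrap1 = wrap2 = π + 2β = 224.7854°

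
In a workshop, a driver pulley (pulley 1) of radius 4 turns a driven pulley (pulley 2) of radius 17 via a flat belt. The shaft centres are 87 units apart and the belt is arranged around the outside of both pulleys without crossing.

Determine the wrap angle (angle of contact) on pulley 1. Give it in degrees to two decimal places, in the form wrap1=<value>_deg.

open belt: β = asin((r2−r1)/C) = asin(13/87) = 8.5936°
wrap1 = π − 2β = 162.8128°
wrap2 = π + 2β = 197.1872°

wrap1=162.81_deg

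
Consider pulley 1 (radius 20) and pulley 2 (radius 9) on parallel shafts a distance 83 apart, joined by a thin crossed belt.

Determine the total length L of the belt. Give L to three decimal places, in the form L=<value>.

crossed belt: β = asin((r1+r2)/C) = asin(29/83) = 20.4505°
wrap1 = wrap2 = π + 2β = 220.9009°
tangent length = C·cosβ = 77.7689
L = (r1+r2)·wrap + 2·C·cosβ = 29·3.8554 + 2·77.7689 = 267.3458

L=267.346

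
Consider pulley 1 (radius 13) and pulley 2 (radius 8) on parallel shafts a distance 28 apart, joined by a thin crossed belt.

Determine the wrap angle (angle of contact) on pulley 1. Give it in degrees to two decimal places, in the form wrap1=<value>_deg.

wrap1=277.18_deg

crossed belt: β = asin((r1+r2)/C) = asin(21/28) = 48.5904°
wrap1 = wrap2 = π + 2β = 277.1808°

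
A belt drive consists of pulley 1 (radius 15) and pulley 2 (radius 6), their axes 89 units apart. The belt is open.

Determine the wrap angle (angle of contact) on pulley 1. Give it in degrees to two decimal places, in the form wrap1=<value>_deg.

wrap1=191.61_deg

open belt: β = asin((r2−r1)/C) = asin(-9/89) = -5.8039°
wrap1 = π − 2β = 191.6078°
wrap2 = π + 2β = 168.3922°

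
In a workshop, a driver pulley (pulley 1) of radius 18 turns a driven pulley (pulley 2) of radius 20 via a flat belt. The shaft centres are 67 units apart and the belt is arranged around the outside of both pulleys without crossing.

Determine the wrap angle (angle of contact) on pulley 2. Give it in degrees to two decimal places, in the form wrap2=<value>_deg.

open belt: β = asin((r2−r1)/C) = asin(2/67) = 1.7106°
wrap1 = π − 2β = 176.5788°
wrap2 = π + 2β = 183.4212°

wrap2=183.42_deg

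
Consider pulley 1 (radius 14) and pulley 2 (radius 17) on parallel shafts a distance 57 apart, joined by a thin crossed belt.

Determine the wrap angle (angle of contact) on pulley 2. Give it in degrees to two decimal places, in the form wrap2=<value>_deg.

crossed belt: β = asin((r1+r2)/C) = asin(31/57) = 32.9468°
wrap1 = wrap2 = π + 2β = 245.8935°

wrap2=245.89_deg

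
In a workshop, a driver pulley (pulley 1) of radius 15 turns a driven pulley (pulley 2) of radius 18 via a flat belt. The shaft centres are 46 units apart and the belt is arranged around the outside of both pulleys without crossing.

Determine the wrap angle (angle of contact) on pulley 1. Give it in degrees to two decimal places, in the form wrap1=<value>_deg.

wrap1=172.52_deg

open belt: β = asin((r2−r1)/C) = asin(3/46) = 3.7393°
wrap1 = π − 2β = 172.5213°
wrap2 = π + 2β = 187.4787°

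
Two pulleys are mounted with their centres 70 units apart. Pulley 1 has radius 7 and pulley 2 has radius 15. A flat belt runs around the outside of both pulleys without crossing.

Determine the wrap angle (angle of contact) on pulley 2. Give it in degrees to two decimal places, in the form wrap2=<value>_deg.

open belt: β = asin((r2−r1)/C) = asin(8/70) = 6.5624°
wrap1 = π − 2β = 166.8751°
wrap2 = π + 2β = 193.1249°

wrap2=193.12_deg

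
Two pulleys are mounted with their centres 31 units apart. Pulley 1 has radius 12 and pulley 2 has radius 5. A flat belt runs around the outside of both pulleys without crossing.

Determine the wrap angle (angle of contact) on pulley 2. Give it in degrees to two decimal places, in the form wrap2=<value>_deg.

open belt: β = asin((r2−r1)/C) = asin(-7/31) = -13.0503°
wrap1 = π − 2β = 206.1006°
wrap2 = π + 2β = 153.8994°

wrap2=153.90_deg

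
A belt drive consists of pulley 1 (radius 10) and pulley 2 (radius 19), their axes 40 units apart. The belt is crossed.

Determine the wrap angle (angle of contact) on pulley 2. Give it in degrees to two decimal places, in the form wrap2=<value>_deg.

crossed belt: β = asin((r1+r2)/C) = asin(29/40) = 46.4688°
wrap1 = wrap2 = π + 2β = 272.9377°

wrap2=272.94_deg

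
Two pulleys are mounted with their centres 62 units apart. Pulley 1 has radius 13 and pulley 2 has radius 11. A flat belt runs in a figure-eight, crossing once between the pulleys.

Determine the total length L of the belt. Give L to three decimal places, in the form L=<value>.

crossed belt: β = asin((r1+r2)/C) = asin(24/62) = 22.7740°
wrap1 = wrap2 = π + 2β = 225.5479°
tangent length = C·cosβ = 57.1664
L = (r1+r2)·wrap + 2·C·cosβ = 24·3.9366 + 2·57.1664 = 208.8101

L=208.810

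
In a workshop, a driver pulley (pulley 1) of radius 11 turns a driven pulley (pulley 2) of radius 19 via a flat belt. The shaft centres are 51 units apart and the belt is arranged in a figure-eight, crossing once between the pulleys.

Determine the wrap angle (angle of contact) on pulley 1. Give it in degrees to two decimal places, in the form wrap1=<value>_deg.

crossed belt: β = asin((r1+r2)/C) = asin(30/51) = 36.0319°
wrap1 = wrap2 = π + 2β = 252.0638°

wrap1=252.06_deg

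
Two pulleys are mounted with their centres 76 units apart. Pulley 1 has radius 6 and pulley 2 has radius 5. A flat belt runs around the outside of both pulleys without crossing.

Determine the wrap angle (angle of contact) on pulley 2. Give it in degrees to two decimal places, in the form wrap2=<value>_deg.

wrap2=178.49_deg

open belt: β = asin((r2−r1)/C) = asin(-1/76) = -0.7539°
wrap1 = π − 2β = 181.5078°
wrap2 = π + 2β = 178.4922°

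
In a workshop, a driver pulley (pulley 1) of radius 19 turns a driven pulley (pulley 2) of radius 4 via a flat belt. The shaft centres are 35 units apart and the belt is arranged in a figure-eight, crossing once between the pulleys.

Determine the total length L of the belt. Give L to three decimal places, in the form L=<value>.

crossed belt: β = asin((r1+r2)/C) = asin(23/35) = 41.0823°
wrap1 = wrap2 = π + 2β = 262.1647°
tangent length = C·cosβ = 26.3818
L = (r1+r2)·wrap + 2·C·cosβ = 23·4.5756 + 2·26.3818 = 158.0033

L=158.003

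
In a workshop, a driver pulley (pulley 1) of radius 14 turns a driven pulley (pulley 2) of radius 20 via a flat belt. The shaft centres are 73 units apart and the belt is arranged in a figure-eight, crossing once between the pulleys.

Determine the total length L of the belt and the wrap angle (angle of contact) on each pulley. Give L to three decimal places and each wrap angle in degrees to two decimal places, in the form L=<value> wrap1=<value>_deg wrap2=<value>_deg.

L=268.957 wrap1=235.52_deg wrap2=235.52_deg

crossed belt: β = asin((r1+r2)/C) = asin(34/73) = 27.7590°
wrap1 = wrap2 = π + 2β = 235.5180°
tangent length = C·cosβ = 64.5988
L = (r1+r2)·wrap + 2·C·cosβ = 34·4.1106 + 2·64.5988 = 268.9567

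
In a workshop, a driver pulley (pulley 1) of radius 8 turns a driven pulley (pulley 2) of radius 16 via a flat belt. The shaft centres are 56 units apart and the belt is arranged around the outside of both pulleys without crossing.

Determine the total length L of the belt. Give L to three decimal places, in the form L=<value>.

open belt: β = asin((r2−r1)/C) = asin(8/56) = 8.2132°
wrap1 = π − 2β = 163.5736°
wrap2 = π + 2β = 196.4264°
tangent length = C·cosβ = 55.4256
L = r1·wrap1 + r2·wrap2 + 2·C·cosβ = 8·2.8549 + 16·3.4283 + 2·55.4256 = 188.5430

L=188.543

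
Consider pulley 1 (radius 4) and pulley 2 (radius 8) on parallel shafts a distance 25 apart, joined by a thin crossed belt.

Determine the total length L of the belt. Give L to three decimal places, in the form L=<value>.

crossed belt: β = asin((r1+r2)/C) = asin(12/25) = 28.6854°
wrap1 = wrap2 = π + 2β = 237.3708°
tangent length = C·cosβ = 21.9317
L = (r1+r2)·wrap + 2·C·cosβ = 12·4.1429 + 2·21.9317 = 93.5782

L=93.578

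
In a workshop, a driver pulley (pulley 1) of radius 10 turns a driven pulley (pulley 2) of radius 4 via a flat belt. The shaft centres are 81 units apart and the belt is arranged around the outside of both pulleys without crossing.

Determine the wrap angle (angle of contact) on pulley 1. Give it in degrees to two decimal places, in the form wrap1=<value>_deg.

open belt: β = asin((r2−r1)/C) = asin(-6/81) = -4.2480°
wrap1 = π − 2β = 188.4960°
wrap2 = π + 2β = 171.5040°

wrap1=188.50_deg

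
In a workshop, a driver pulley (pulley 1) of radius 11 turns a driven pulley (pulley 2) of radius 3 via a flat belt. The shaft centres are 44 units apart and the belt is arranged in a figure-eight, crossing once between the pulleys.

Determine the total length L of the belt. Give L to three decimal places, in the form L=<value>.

L=136.476

crossed belt: β = asin((r1+r2)/C) = asin(14/44) = 18.5530°
wrap1 = wrap2 = π + 2β = 217.1060°
tangent length = C·cosβ = 41.7133
L = (r1+r2)·wrap + 2·C·cosβ = 14·3.7892 + 2·41.7133 = 136.4756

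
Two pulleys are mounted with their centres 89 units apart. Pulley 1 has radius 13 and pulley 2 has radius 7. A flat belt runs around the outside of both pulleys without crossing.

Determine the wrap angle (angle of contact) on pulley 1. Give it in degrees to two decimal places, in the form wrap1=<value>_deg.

open belt: β = asin((r2−r1)/C) = asin(-6/89) = -3.8656°
wrap1 = π − 2β = 187.7311°
wrap2 = π + 2β = 172.2689°

wrap1=187.73_deg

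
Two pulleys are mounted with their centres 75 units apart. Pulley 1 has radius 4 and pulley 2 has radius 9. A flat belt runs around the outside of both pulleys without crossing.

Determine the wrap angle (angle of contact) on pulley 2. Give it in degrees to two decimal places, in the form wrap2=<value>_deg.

wrap2=187.65_deg

open belt: β = asin((r2−r1)/C) = asin(5/75) = 3.8226°
wrap1 = π − 2β = 172.3549°
wrap2 = π + 2β = 187.6451°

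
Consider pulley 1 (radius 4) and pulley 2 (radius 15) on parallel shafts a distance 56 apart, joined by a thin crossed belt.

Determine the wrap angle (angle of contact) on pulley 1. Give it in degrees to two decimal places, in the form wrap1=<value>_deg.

wrap1=219.67_deg

crossed belt: β = asin((r1+r2)/C) = asin(19/56) = 19.8334°
wrap1 = wrap2 = π + 2β = 219.6667°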